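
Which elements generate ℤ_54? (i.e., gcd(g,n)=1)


g generates ℤ_n iff gcd(g,n) = 1
Prime factors of 54: 2, 3
Generators are g ∈ {1,...,53} not divisible by any of these primes.
Generators: {1, 5, 7, 11, 13, 17, 19, 23, 25, 29, 31, 35, 37, 41, 43, 47, 49, 53}
Number of generators = φ(54) = 18

Generators of ℤ_54 = {1, 5, 7, 11, 13, 17, 19, 23, 25, 29, 31, 35, 37, 41, 43, 47, 49, 53}


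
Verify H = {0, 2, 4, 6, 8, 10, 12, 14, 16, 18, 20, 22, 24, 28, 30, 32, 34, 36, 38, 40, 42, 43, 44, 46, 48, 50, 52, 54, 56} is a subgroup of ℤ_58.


Subgroup test for H = {0, 2, 4, 6, 8, 10, 12, 14, 16, 18, 20, 22, 24, 28, 30, 32, 34, 36, 38, 40, 42, 43, 44, 46, 48, 50, 52, 54, 56} in (ℤ_58, +):
(1) 0 ∈ H? Yes
(2) Closure: for all a,b ∈ H, (a+b) mod 58 ∈ H? No  [counterexample: 2 + 24 = 26 ∉ H]
(3) Inverses: for all a ∈ H, -a mod 58 ∈ H? No

No, H is not a subgroup of ℤ_58


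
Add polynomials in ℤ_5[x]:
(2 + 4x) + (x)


Add coefficients mod 5:
x^0: 2 + 0 = 2 (mod 5)
x^1: 4 + 1 = 0 (mod 5)
Result: 2

f + g = 2


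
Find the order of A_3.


|A_n| = n!/2 (even permutations)
|A_3| = 3!/2 = 6/2 = 3

|A_3| = 3


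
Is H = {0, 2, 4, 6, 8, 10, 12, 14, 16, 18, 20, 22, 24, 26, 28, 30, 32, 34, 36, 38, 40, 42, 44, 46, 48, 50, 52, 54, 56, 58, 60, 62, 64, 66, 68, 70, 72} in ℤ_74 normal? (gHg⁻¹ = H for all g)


H = {0, 2, 4, 6, 8, 10, 12, 14, 16, 18, 20, 22, 24, 26, 28, 30, 32, 34, 36, 38, 40, 42, 44, 46, 48, 50, 52, 54, 56, 58, 60, 62, 64, 66, 68, 70, 72} in ℤ_74
ℤ_74 is abelian; every subgroup of an abelian group is normal

Yes, normal subgroup


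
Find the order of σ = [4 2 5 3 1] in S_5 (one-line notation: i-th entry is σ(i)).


Cycle decomposition: (1 4 3 5)
Cycle lengths: 4
Order = lcm(4) = 4

ord(σ) = 4


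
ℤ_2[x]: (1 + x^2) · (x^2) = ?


Expand and collect like terms; reduce coefficients mod 2:
x^0: 1·0 = 0 ≡ 0 (mod 2)
x^1: 1·0 + 0·0 = 0 ≡ 0 (mod 2)
x^2: 1·1 + 0·0 + 1·0 = 1 ≡ 1 (mod 2)
x^3: 0·1 + 1·0 = 0 ≡ 0 (mod 2)
x^4: 1·1 = 1 ≡ 1 (mod 2)
Result: x^2 + x^4

f · g = x^2 + x^4


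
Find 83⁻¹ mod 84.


Use the extended Euclidean algorithm to write 1 = 83·s + 84·t; then s mod 84 is the inverse.
Euclidean algorithm:
  83 = 0·84 + 83
  84 = 1·83 + 1
  83 = 83·1 + 0
gcd(83,84) = 1
Back-substitution gives: 83·(-1) + 84·(1) = 1
So 83⁻¹ ≡ -1 ≡ 83 (mod 84)
Check: 83 × 83 = 6889 ≡ 1 (mod 84) ✓

83⁻¹ ≡ 83 (mod 84)


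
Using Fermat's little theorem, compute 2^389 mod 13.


Fermat's little theorem: if p is prime and gcd(a,p)=1, then a^(p-1) ≡ 1 (mod p)
p = 13 is prime, gcd(2,13) = 1
Reduce exponent: 389 mod 12 = 5
So 2^389 ≡ 2^5 (mod 13)
2^5 mod 13 = 6

2^389 ≡ 6 (mod 13)


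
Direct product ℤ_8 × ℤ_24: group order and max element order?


|ℤ_8 × ℤ_24| = 8 × 24 = 192
Max element order = lcm(8,24) = 24
Cyclic? No (gcd=8)

|ℤ_8×ℤ_24| = 192, max element order = 24


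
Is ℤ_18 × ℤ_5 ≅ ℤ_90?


Comparing ℤ_18 × ℤ_5 and ℤ_90:
gcd(18,5) = 1, so ℤ_18 × ℤ_5 ≅ ℤ_90 (CRT)

Yes, ℤ_18 × ℤ_5 ≅ ℤ_90


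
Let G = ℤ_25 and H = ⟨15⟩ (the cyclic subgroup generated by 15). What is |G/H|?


|⟨15⟩| = n / gcd(15, 25) = 25 / 5 = 5
H is normal (ℤ_25 is abelian).
|G/H| = |G| / |H| = 25 / 5 = 5

|G/H| = 5


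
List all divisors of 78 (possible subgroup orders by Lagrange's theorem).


Lagrange's theorem: |H| divides |G|
|G| = 78
Divisors of 78: 1, 2, 3, 6, 13, 26, 39, 78

Possible subgroup orders: {1, 2, 3, 6, 13, 26, 39, 78}


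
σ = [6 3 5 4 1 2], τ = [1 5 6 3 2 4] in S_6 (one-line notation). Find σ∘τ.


σ∘τ: apply τ first, then σ
1 →τ 1 →σ 6
2 →τ 5 →σ 1
3 →τ 6 →σ 2
4 →τ 3 →σ 5
5 →τ 2 →σ 3
6 →τ 4 →σ 4

σ∘τ = [6 1 2 5 3 4]


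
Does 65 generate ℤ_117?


g generates ℤ_n iff gcd(g, n) = 1
gcd(65, 117) = 13
Since gcd = 13 ≠ 1, ⟨65⟩ has order 9 < 117, so 65 is not a generator.

No, 65 does not generate ℤ_117


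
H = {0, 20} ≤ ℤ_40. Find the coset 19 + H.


19 + H = {19 + h (mod 40) : h ∈ H}
19+0=19, 19+20=39

19 + H = {19, 39}


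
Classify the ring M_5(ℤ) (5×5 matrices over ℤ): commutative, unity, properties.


Matrix multiplication is non-commutative for n ≥ 2; the identity matrix I is the unity; singular matrices give zero divisors, so not an integral domain
Commutative: No
Integral domain: No
Has unity: Yes

M_5(ℤ) (5×5 matrices over ℤ): Commutative=No, Unity=Yes


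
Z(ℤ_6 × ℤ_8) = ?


Z(G) = {g ∈ G | gx = xg for all x ∈ G}
Direct product of abelian groups is abelian, so Z(G) = G

Z(ℤ_6 × ℤ_8) = ℤ_6 × ℤ_8


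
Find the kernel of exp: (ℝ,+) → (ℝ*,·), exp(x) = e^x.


Kernel = preimage of identity
ker(exp) = {x ∈ ℝ | e^x = 1} = {0}

ker(exp) = {0}


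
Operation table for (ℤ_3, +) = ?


Elements: {0, 1, 2}
Operation: addition mod 3
Entry (a, b) = (a + b) mod 3

Cayley table:
  | 0 | 1 | 2
0 | 0 | 1 | 2
1 | 1 | 2 | 0
2 | 2 | 0 | 1


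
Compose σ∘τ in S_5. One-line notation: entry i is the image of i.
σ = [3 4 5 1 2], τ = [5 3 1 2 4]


σ∘τ: apply τ first, then σ
1 →τ 5 →σ 2
2 →τ 3 →σ 5
3 →τ 1 →σ 3
4 →τ 2 →σ 4
5 →τ 4 →σ 1

σ∘τ = [2 5 3 4 1]


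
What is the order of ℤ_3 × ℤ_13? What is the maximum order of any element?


|ℤ_3 × ℤ_13| = 3 × 13 = 39
Max element order = lcm(3,13) = 39
Cyclic? Yes (gcd=1)

|ℤ_3×ℤ_13| = 39, max element order = 39


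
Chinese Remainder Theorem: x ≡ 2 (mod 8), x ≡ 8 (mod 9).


m₁ = 8, m₂ = 9, gcd = 1, so CRT applies. M = m₁·m₂ = 72
Let M₁ = M/m₁ = 9, M₂ = M/m₂ = 8
Find y₁ ≡ M₁⁻¹ (mod m₁): 9⁻¹ ≡ 1 (mod 8)
Find y₂ ≡ M₂⁻¹ (mod m₂): 8⁻¹ ≡ 8 (mod 9)
x = a₁·M₁·y₁ + a₂·M₂·y₂ = 2·9·1 + 8·8·8 = 530
Reduce mod 72: x ≡ 26
Check: 26 mod 8 = 2 ✓, 26 mod 9 = 8 ✓

x ≡ 26 (mod 72)


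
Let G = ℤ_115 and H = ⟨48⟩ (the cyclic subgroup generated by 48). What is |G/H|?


|⟨48⟩| = n / gcd(48, 115) = 115 / 1 = 115
H is normal (ℤ_115 is abelian).
|G/H| = |G| / |H| = 115 / 115 = 1

|G/H| = 1


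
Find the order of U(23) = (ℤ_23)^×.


U(n) is the group of units mod n; |U(n)| = φ(n)
|U(23)| = φ(23) = 22

|U(23) = (ℤ_23)^×| = 22


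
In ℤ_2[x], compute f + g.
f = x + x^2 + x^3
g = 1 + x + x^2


Add coefficients mod 2:
x^0: 0 + 1 = 1 (mod 2)
x^1: 1 + 1 = 0 (mod 2)
x^2: 1 + 1 = 0 (mod 2)
x^3: 1 + 0 = 1 (mod 2)
Result: 1 + x^3

f + g = 1 + x^3


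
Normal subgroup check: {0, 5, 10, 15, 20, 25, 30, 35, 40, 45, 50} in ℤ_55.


H = {0, 5, 10, 15, 20, 25, 30, 35, 40, 45, 50} in ℤ_55
ℤ_55 is abelian; every subgroup of an abelian group is normal

Yes, normal subgroup


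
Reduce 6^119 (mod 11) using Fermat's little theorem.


Fermat's little theorem: if p is prime and gcd(a,p)=1, then a^(p-1) ≡ 1 (mod p)
p = 11 is prime, gcd(6,11) = 1
Reduce exponent: 119 mod 10 = 9
So 6^119 ≡ 6^9 (mod 11)
6^9 mod 11 = 2

6^119 ≡ 2 (mod 11)


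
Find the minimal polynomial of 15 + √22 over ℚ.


Let α = 15 + √22. Then α - 15 = √22, so (α - 15)² = 22, giving α² - 30α + 203 = 0. Degree 2 and α ∉ ℚ, so this is the minimal polynomial.

Minimal polynomial: x² - 30x + 203


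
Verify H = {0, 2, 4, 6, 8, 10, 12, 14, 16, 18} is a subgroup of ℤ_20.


Subgroup test for H = {0, 2, 4, 6, 8, 10, 12, 14, 16, 18} in (ℤ_20, +):
(1) 0 ∈ H? Yes
(2) Closure: for all a,b ∈ H, (a+b) mod 20 ∈ H? Yes
(3) Inverses: for all a ∈ H, -a mod 20 ∈ H? Yes

Yes, H is a subgroup of ℤ_20


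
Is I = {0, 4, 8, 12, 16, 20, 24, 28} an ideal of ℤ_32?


Check ideal conditions for I = {0, 4, 8, 12, 16, 20, 24, 28} in ℤ_32:
(1) I is an additive subgroup? Yes
(2) For r ∈ ℤ_32 and a ∈ I: r·a ∈ I? Yes

Yes, I is an ideal of ℤ_32


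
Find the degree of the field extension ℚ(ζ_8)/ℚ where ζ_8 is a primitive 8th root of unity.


[ℚ(ζ_n):ℚ] = deg Φ_n(x) = φ(n). Here φ(8) = 4

[ℚ(ζ_8)/ℚ where ζ_8 is a primitive 8th root of unity] = 4


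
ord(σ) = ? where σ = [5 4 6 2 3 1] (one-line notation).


Cycle decomposition: (1 5 3 6) (2 4)
Cycle lengths: 4, 2
Order = lcm(4, 2) = 4

ord(σ) = 4


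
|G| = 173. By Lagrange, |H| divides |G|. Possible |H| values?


Lagrange's theorem: |H| divides |G|
|G| = 173
Divisors of 173: 1, 173

Possible subgroup orders: {1, 173}


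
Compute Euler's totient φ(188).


Factor n: 188 = 2^2 × 47
φ(n) = n · ∏(1 - 1/p) over distinct primes p | n
φ(188) = 188 · (1 - 1/2) · (1 - 1/47) = 92

φ(188) = 92


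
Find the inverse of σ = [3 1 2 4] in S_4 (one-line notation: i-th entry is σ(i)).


To find σ⁻¹, swap domain and range:
σ(1) = 3 → σ⁻¹(3) = 1
σ(2) = 1 → σ⁻¹(1) = 2
σ(3) = 2 → σ⁻¹(2) = 3
σ(4) = 4 → σ⁻¹(4) = 4

σ⁻¹ = [2 3 1 4]


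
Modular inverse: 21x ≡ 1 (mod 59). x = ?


Use the extended Euclidean algorithm to write 1 = 21·s + 59·t; then s mod 59 is the inverse.
Euclidean algorithm:
  21 = 0·59 + 21
  59 = 2·21 + 17
  21 = 1·17 + 4
  17 = 4·4 + 1
  4 = 4·1 + 0
gcd(21,59) = 1
Back-substitution gives: 21·(-14) + 59·(5) = 1
So 21⁻¹ ≡ -14 ≡ 45 (mod 59)
Check: 21 × 45 = 945 ≡ 1 (mod 59) ✓

21⁻¹ ≡ 45 (mod 59)


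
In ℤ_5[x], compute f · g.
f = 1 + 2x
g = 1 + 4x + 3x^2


Expand and collect like terms; reduce coefficients mod 5:
x^0: 1·1 = 1 ≡ 1 (mod 5)
x^1: 1·4 + 2·1 = 6 ≡ 1 (mod 5)
x^2: 1·3 + 2·4 = 11 ≡ 1 (mod 5)
x^3: 2·3 = 6 ≡ 1 (mod 5)
Result: 1 + x + x^2 + x^3

f · g = 1 + x + x^2 + x^3


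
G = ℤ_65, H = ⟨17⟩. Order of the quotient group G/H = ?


|⟨17⟩| = n / gcd(17, 65) = 65 / 1 = 65
H is normal (ℤ_65 is abelian).
|G/H| = |G| / |H| = 65 / 65 = 1

|G/H| = 1


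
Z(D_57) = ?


Z(G) = {g ∈ G | gx = xg for all x ∈ G}
For odd n, Z(D_n) = {e}: no nontrivial rotation commutes with all reflections

Z(D_57) = {e}


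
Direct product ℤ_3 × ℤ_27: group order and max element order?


|ℤ_3 × ℤ_27| = 3 × 27 = 81
Max element order = lcm(3,27) = 27
Cyclic? No (gcd=3)

|ℤ_3×ℤ_27| = 81, max element order = 27


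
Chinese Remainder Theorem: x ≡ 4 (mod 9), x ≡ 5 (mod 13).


m₁ = 9, m₂ = 13, gcd = 1, so CRT applies. M = m₁·m₂ = 117
Let M₁ = M/m₁ = 13, M₂ = M/m₂ = 9
Find y₁ ≡ M₁⁻¹ (mod m₁): 13⁻¹ ≡ 7 (mod 9)
Find y₂ ≡ M₂⁻¹ (mod m₂): 9⁻¹ ≡ 3 (mod 13)
x = a₁·M₁·y₁ + a₂·M₂·y₂ = 4·13·7 + 5·9·3 = 499
Reduce mod 117: x ≡ 31
Check: 31 mod 9 = 4 ✓, 31 mod 13 = 5 ✓

x ≡ 31 (mod 117)


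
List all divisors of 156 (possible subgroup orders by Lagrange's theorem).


Lagrange's theorem: |H| divides |G|
|G| = 156
Divisors of 156: 1, 2, 3, 4, 6, 12, 13, 26, 39, 52, 78, 156

Possible subgroup orders: {1, 2, 3, 4, 6, 12, 13, 26, 39, 52, 78, 156}


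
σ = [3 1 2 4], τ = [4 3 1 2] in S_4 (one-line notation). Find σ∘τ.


σ∘τ: apply τ first, then σ
1 →τ 4 →σ 4
2 →τ 3 →σ 2
3 →τ 1 →σ 3
4 →τ 2 →σ 1

σ∘τ = [4 2 3 1]


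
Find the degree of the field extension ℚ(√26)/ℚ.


√26 has minimal polynomial x² - 26 (irreducible over ℚ since 26 is squarefree)

[ℚ(√26)/ℚ] = 2


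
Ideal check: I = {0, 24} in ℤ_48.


Check ideal conditions for I = {0, 24} in ℤ_48:
(1) I is an additive subgroup? Yes
(2) For r ∈ ℤ_48 and a ∈ I: r·a ∈ I? Yes

Yes, I is an ideal of ℤ_48


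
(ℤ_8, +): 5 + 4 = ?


Operation: addition mod 8
5 + 4 = (a + b) mod 8 with a = 5, b = 4

5 + 4 = 1


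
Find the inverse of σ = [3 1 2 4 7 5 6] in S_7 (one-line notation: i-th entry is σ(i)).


To find σ⁻¹, swap domain and range:
σ(1) = 3 → σ⁻¹(3) = 1
σ(2) = 1 → σ⁻¹(1) = 2
σ(3) = 2 → σ⁻¹(2) = 3
σ(4) = 4 → σ⁻¹(4) = 4
σ(5) = 7 → σ⁻¹(7) = 5
σ(6) = 5 → σ⁻¹(5) = 6
σ(7) = 6 → σ⁻¹(6) = 7

σ⁻¹ = [2 3 1 4 6 7 5]


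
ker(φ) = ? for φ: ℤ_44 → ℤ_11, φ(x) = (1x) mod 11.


Kernel = preimage of identity
ker(φ) = {x ∈ ℤ_44 : 1x ≡ 0 (mod 11)}. Since 11 | 44, φ is well-defined. The kernel is the cyclic subgroup ⟨11⟩ of ℤ_44 (order 4), i.e. {0, 11, 22, 33}

ker(φ) = {0, 11, 22, 33}


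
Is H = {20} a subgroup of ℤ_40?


Subgroup test for H = {20} in (ℤ_40, +):
(1) 0 ∈ H? No
(2) Closure: for all a,b ∈ H, (a+b) mod 40 ∈ H? No  [counterexample: 20 + 20 = 0 ∉ H]
(3) Inverses: for all a ∈ H, -a mod 40 ∈ H? Yes

No, H is not a subgroup of ℤ_40


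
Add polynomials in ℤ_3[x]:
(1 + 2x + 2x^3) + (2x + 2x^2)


Add coefficients mod 3:
x^0: 1 + 0 = 1 (mod 3)
x^1: 2 + 2 = 1 (mod 3)
x^2: 0 + 2 = 2 (mod 3)
x^3: 2 + 0 = 2 (mod 3)
Result: 1 + x + 2x^2 + 2x^3

f + g = 1 + x + 2x^2 + 2x^3


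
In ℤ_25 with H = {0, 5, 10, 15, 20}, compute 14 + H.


14 + H = {14 + h (mod 25) : h ∈ H}
14+0=14, 14+5=19, 14+10=24, 14+15=4, 14+20=9
14 + H = {4, 9, 14, 19, 24} = 4 + H

14 + H = {4, 9, 14, 19, 24}


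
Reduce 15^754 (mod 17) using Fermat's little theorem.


Fermat's little theorem: if p is prime and gcd(a,p)=1, then a^(p-1) ≡ 1 (mod p)
p = 17 is prime, gcd(15,17) = 1
Reduce exponent: 754 mod 16 = 2
So 15^754 ≡ 15^2 (mod 17)
15^2 mod 17 = 4

15^754 ≡ 4 (mod 17)


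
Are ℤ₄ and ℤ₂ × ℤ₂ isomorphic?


Comparing ℤ₄ and ℤ₂ × ℤ₂:
ℤ₄ has an element of order 4; ℤ₂×ℤ₂ has exponent 2

No, ℤ₄ ≇ ℤ₂ × ℤ₂


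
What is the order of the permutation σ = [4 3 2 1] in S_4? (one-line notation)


Cycle decomposition: (1 4) (2 3)
Cycle lengths: 2, 2
Order = lcm(2, 2) = 2

ord(σ) = 2


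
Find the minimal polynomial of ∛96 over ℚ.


∛96 satisfies x³ - 96 = 0, irreducible over ℚ (no rational root; 96 is not a perfect cube)

Minimal polynomial: x³ - 96


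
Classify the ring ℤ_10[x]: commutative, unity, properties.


ℤ_10 has zero divisors (2·5 ≡ 0), and these lift to constant zero divisors in ℤ_10[x]; so not an integral domain
Commutative: Yes
Integral domain: No
Has unity: Yes

ℤ_10[x]: Commutative=Yes, Unity=Yes


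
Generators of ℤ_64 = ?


g generates ℤ_n iff gcd(g,n) = 1
Prime factors of 64: 2
Generators are g ∈ {1,...,63} not divisible by any of these primes.
Generators: {1, 3, 5, 7, 9, 11, 13, 15, 17, 19, 21, 23, 25, 27, 29, 31, 33, 35, 37, 39, 41, 43, 45, 47, 49, 51, 53, 55, 57, 59, 61, 63}
Number of generators = φ(64) = 32

Generators of ℤ_64 = {1, 3, 5, 7, 9, 11, 13, 15, 17, 19, 21, 23, 25, 27, 29, 31, 33, 35, 37, 39, 41, 43, 45, 47, 49, 51, 53, 55, 57, 59, 61, 63}


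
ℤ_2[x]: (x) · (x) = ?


Expand and collect like terms; reduce coefficients mod 2:
x^0: 0·0 = 0 ≡ 0 (mod 2)
x^1: 0·1 + 1·0 = 0 ≡ 0 (mod 2)
x^2: 1·1 = 1 ≡ 1 (mod 2)
Result: x^2

f · g = x^2


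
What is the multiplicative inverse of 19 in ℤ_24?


Use the extended Euclidean algorithm to write 1 = 19·s + 24·t; then s mod 24 is the inverse.
Euclidean algorithm:
  19 = 0·24 + 19
  24 = 1·19 + 5
  19 = 3·5 + 4
  5 = 1·4 + 1
  4 = 4·1 + 0
gcd(19,24) = 1
Back-substitution gives: 19·(-5) + 24·(4) = 1
So 19⁻¹ ≡ -5 ≡ 19 (mod 24)
Check: 19 × 19 = 361 ≡ 1 (mod 24) ✓

19⁻¹ ≡ 19 (mod 24)


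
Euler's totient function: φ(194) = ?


Factor n: 194 = 2 × 97
φ(n) = n · ∏(1 - 1/p) over distinct primes p | n
φ(194) = 194 · (1 - 1/2) · (1 - 1/97) = 96

φ(194) = 96


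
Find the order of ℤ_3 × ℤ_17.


|A × B| = |A| · |B|
|ℤ_3 × ℤ_17| = 3 × 17 = 51

|ℤ_3 × ℤ_17| = 51


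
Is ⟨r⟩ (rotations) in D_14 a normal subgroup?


H = ⟨r⟩ (rotations) in D_14
The rotation subgroup ⟨r⟩ has index 2 in D_14, so it is normal

Yes, normal subgroup


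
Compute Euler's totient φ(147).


Factor n: 147 = 3 × 7^2
φ(n) = n · ∏(1 - 1/p) over distinct primes p | n
φ(147) = 147 · (1 - 1/3) · (1 - 1/7) = 84

φ(147) = 84


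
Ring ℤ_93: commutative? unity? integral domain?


ℤ_93 is a commutative ring with unity 1; 93 = 3×31 is composite, so 3·31 ≡ 0 gives zero divisors (not an integral domain)
Commutative: Yes
Integral domain: No
Has unity: Yes

ℤ_93: Commutative=Yes, Unity=Yes


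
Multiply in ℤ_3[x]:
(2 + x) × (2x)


Expand and collect like terms; reduce coefficients mod 3:
x^0: 2·0 = 0 ≡ 0 (mod 3)
x^1: 2·2 + 1·0 = 4 ≡ 1 (mod 3)
x^2: 1·2 = 2 ≡ 2 (mod 3)
Result: x + 2x^2

f · g = x + 2x^2


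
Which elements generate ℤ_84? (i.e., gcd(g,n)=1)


g generates ℤ_n iff gcd(g,n) = 1
Prime factors of 84: 2, 3, 7
Generators are g ∈ {1,...,83} not divisible by any of these primes.
Generators: {1, 5, 11, 13, 17, 19, 23, 25, 29, 31, 37, 41, 43, 47, 53, 55, 59, 61, 65, 67, 71, 73, 79, 83}
Number of generators = φ(84) = 24

Generators of ℤ_84 = {1, 5, 11, 13, 17, 19, 23, 25, 29, 31, 37, 41, 43, 47, 53, 55, 59, 61, 65, 67, 71, 73, 79, 83}


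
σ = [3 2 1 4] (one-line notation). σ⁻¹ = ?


To find σ⁻¹, swap domain and range:
σ(1) = 3 → σ⁻¹(3) = 1
σ(2) = 2 → σ⁻¹(2) = 2
σ(3) = 1 → σ⁻¹(1) = 3
σ(4) = 4 → σ⁻¹(4) = 4

σ⁻¹ = [3 2 1 4]


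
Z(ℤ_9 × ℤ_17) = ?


Z(G) = {g ∈ G | gx = xg for all x ∈ G}
Direct product of abelian groups is abelian, so Z(G) = G

Z(ℤ_9 × ℤ_17) = ℤ_9 × ℤ_17


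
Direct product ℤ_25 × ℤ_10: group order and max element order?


|ℤ_25 × ℤ_10| = 25 × 10 = 250
Max element order = lcm(25,10) = 50
Cyclic? No (gcd=5)

|ℤ_25×ℤ_10| = 250, max element order = 50


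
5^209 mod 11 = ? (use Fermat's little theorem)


Fermat's little theorem: if p is prime and gcd(a,p)=1, then a^(p-1) ≡ 1 (mod p)
p = 11 is prime, gcd(5,11) = 1
Reduce exponent: 209 mod 10 = 9
So 5^209 ≡ 5^9 (mod 11)
5^9 mod 11 = 9

5^209 ≡ 9 (mod 11)


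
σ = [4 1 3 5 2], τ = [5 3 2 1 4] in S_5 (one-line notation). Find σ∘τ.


σ∘τ: apply τ first, then σ
1 →τ 5 →σ 2
2 →τ 3 →σ 3
3 →τ 2 →σ 1
4 →τ 1 →σ 4
5 →τ 4 →σ 5

σ∘τ = [2 3 1 4 5]


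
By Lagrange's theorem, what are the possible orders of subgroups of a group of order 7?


Lagrange's theorem: |H| divides |G|
|G| = 7
Divisors of 7: 1, 7

Possible subgroup orders: {1, 7}


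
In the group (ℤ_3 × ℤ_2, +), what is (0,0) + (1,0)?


Operation: componentwise addition mod (3, 2)
(0,0) + (1,0) = ((a₁+b₁) mod 3, (a₂+b₂) mod 2) with a = (0,0), b = (1,0)

(0,0) + (1,0) = (1,0)


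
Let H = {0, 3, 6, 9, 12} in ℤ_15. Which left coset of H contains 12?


12 + H = {12 + h (mod 15) : h ∈ H}
12+0=12, 12+3=0, 12+6=3, 12+9=6, 12+12=9
12 + H = {0, 3, 6, 9, 12} = 0 + H

12 + H = {0, 3, 6, 9, 12}


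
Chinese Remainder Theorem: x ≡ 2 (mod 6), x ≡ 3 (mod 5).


m₁ = 6, m₂ = 5, gcd = 1, so CRT applies. M = m₁·m₂ = 30
Let M₁ = M/m₁ = 5, M₂ = M/m₂ = 6
Find y₁ ≡ M₁⁻¹ (mod m₁): 5⁻¹ ≡ 5 (mod 6)
Find y₂ ≡ M₂⁻¹ (mod m₂): 6⁻¹ ≡ 1 (mod 5)
x = a₁·M₁·y₁ + a₂·M₂·y₂ = 2·5·5 + 3·6·1 = 68
Reduce mod 30: x ≡ 8
Check: 8 mod 6 = 2 ✓, 8 mod 5 = 3 ✓

x ≡ 8 (mod 30)


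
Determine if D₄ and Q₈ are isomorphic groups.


Comparing D₄ and Q₈:
D₄ has 5 elements of order 2; Q₈ has only 1

No, D₄ ≇ Q₈


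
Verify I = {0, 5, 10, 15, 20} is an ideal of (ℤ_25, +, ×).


Check ideal conditions for I = {0, 5, 10, 15, 20} in ℤ_25:
(1) I is an additive subgroup? Yes
(2) For r ∈ ℤ_25 and a ∈ I: r·a ∈ I? Yes

Yes, I is an ideal of ℤ_25


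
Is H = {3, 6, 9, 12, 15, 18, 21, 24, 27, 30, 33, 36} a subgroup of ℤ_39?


Subgroup test for H = {3, 6, 9, 12, 15, 18, 21, 24, 27, 30, 33, 36} in (ℤ_39, +):
(1) 0 ∈ H? No
(2) Closure: for all a,b ∈ H, (a+b) mod 39 ∈ H? No  [counterexample: 3 + 36 = 0 ∉ H]
(3) Inverses: for all a ∈ H, -a mod 39 ∈ H? Yes

No, H is not a subgroup of ℤ_39


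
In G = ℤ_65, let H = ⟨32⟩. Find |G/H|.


|⟨32⟩| = n / gcd(32, 65) = 65 / 1 = 65
H is normal (ℤ_65 is abelian).
|G/H| = |G| / |H| = 65 / 65 = 1

|G/H| = 1


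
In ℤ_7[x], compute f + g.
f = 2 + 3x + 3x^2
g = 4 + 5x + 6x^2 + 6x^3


Add coefficients mod 7:
x^0: 2 + 4 = 6 (mod 7)
x^1: 3 + 5 = 1 (mod 7)
x^2: 3 + 6 = 2 (mod 7)
x^3: 0 + 6 = 6 (mod 7)
Result: 6 + x + 2x^2 + 6x^3

f + g = 6 + x + 2x^2 + 6x^3


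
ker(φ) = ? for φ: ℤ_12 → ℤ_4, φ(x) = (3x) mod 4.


Kernel = preimage of identity
ker(φ) = {x ∈ ℤ_12 : 3x ≡ 0 (mod 4)}. Since 4 | 12, φ is well-defined. The kernel is the cyclic subgroup ⟨4⟩ of ℤ_12 (order 3), i.e. {0, 4, 8}

ker(φ) = {0, 4, 8}


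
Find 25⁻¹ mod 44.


Use the extended Euclidean algorithm to write 1 = 25·s + 44·t; then s mod 44 is the inverse.
Euclidean algorithm:
  25 = 0·44 + 25
  44 = 1·25 + 19
  25 = 1·19 + 6
  19 = 3·6 + 1
  6 = 6·1 + 0
gcd(25,44) = 1
Back-substitution gives: 25·(-7) + 44·(4) = 1
So 25⁻¹ ≡ -7 ≡ 37 (mod 44)
Check: 25 × 37 = 925 ≡ 1 (mod 44) ✓

25⁻¹ ≡ 37 (mod 44)


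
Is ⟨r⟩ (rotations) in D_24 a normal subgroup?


H = ⟨r⟩ (rotations) in D_24
The rotation subgroup ⟨r⟩ has index 2 in D_24, so it is normal

Yes, normal subgroup


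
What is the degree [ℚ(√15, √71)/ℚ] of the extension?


[ℚ(√15,√71):ℚ] = [ℚ(√15,√71):ℚ(√15)]·[ℚ(√15):ℚ] = 2·2 = 4

[ℚ(√15, √71)/ℚ] = 4


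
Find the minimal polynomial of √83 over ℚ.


√83 satisfies x² - 83 = 0, irreducible over ℚ since 83 is squarefree

Minimal polynomial: x² - 83


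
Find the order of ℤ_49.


ℤ_n has n elements.

|ℤ_49| = 49


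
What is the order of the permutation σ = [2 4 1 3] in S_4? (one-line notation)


Cycle decomposition: (1 2 4 3)
Cycle lengths: 4
Order = lcm(4) = 4

ord(σ) = 4


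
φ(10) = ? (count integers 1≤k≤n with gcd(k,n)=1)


φ(n) = count of k ∈ {1,...,n} with gcd(k,n)=1
Coprimes to 10: {1, 3, 7, 9}
Count: 4

φ(10) = 4


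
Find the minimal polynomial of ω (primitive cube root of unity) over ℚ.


ω satisfies x² + x + 1 = 0 (the cyclotomic polynomial Φ₃)

Minimal polynomial: x² + x + 1


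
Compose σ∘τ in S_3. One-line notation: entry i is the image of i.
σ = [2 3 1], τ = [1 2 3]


σ∘τ: apply τ first, then σ
1 →τ 1 →σ 2
2 →τ 2 →σ 3
3 →τ 3 →σ 1

σ∘τ = [2 3 1]


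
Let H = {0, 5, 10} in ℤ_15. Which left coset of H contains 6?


6 + H = {6 + h (mod 15) : h ∈ H}
6+0=6, 6+5=11, 6+10=1
6 + H = {1, 6, 11} = 1 + H

6 + H = {1, 6, 11}


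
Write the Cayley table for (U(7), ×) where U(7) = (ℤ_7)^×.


Elements: {1, 2, 3, 4, 5, 6}
Operation: multiplication mod 7
Entry (a, b) = (a × b) mod 7

Cayley table:
  | 1 | 2 | 3 | 4 | 5 | 6
1 | 1 | 2 | 3 | 4 | 5 | 6
2 | 2 | 4 | 6 | 1 | 3 | 5
3 | 3 | 6 | 2 | 5 | 1 | 4
4 | 4 | 1 | 5 | 2 | 6 | 3
5 | 5 | 3 | 1 | 6 | 4 | 2
6 | 6 | 5 | 4 | 3 | 2 | 1


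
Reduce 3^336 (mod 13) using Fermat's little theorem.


Fermat's little theorem: if p is prime and gcd(a,p)=1, then a^(p-1) ≡ 1 (mod p)
p = 13 is prime, gcd(3,13) = 1
Reduce exponent: 336 mod 12 = 0
So 3^336 ≡ 3^0 (mod 13)
3^0 = 1

3^336 ≡ 1 (mod 13)


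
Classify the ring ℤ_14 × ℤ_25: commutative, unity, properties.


Direct product ring; commutative with unity (1,1); but (1,0)·(0,1) = (0,0) gives zero divisors, so not an integral domain
Commutative: Yes
Integral domain: No
Has unity: Yes

ℤ_14 × ℤ_25: Commutative=Yes, Unity=Yes


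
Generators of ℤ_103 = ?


g generates ℤ_n iff gcd(g,n) = 1
Prime factors of 103: 103
Generators are g ∈ {1,...,102} not divisible by any of these primes.
Generators: {1, 2, 3, 4, 5, 6, 7, 8, 9, 10, 11, 12, 13, 14, 15, 16, 17, 18, 19, 20, 21, 22, 23, 24, 25, 26, 27, 28, 29, 30, 31, 32, 33, 34, 35, 36, 37, 38, 39, 40, 41, 42, 43, 44, 45, 46, 47, 48, 49, 50, 51, 52, 53, 54, 55, 56, 57, 58, 59, 60, 61, 62, 63, 64, 65, 66, 67, 68, 69, 70, 71, 72, 73, 74, 75, 76, 77, 78, 79, 80, 81, 82, 83, 84, 85, 86, 87, 88, 89, 90, 91, 92, 93, 94, 95, 96, 97, 98, 99, 100, 101, 102}
Number of generators = φ(103) = 102

Generators of ℤ_103 = {1, 2, 3, 4, 5, 6, 7, 8, 9, 10, 11, 12, 13, 14, 15, 16, 17, 18, 19, 20, 21, 22, 23, 24, 25, 26, 27, 28, 29, 30, 31, 32, 33, 34, 35, 36, 37, 38, 39, 40, 41, 42, 43, 44, 45, 46, 47, 48, 49, 50, 51, 52, 53, 54, 55, 56, 57, 58, 59, 60, 61, 62, 63, 64, 65, 66, 67, 68, 69, 70, 71, 72, 73, 74, 75, 76, 77, 78, 79, 80, 81, 82, 83, 84, 85, 86, 87, 88, 89, 90, 91, 92, 93, 94, 95, 96, 97, 98, 99, 100, 101, 102}


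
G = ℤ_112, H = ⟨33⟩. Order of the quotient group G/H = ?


|⟨33⟩| = n / gcd(33, 112) = 112 / 1 = 112
H is normal (ℤ_112 is abelian).
|G/H| = |G| / |H| = 112 / 112 = 1

|G/H| = 1


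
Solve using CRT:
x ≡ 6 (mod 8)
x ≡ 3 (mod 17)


m₁ = 8, m₂ = 17, gcd = 1, so CRT applies. M = m₁·m₂ = 136
Let M₁ = M/m₁ = 17, M₂ = M/m₂ = 8
Find y₁ ≡ M₁⁻¹ (mod m₁): 17⁻¹ ≡ 1 (mod 8)
Find y₂ ≡ M₂⁻¹ (mod m₂): 8⁻¹ ≡ 15 (mod 17)
x = a₁·M₁·y₁ + a₂·M₂·y₂ = 6·17·1 + 3·8·15 = 462
Reduce mod 136: x ≡ 54
Check: 54 mod 8 = 6 ✓, 54 mod 17 = 3 ✓

x ≡ 54 (mod 136)


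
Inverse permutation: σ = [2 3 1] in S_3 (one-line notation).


To find σ⁻¹, swap domain and range:
σ(1) = 2 → σ⁻¹(2) = 1
σ(2) = 3 → σ⁻¹(3) = 2
σ(3) = 1 → σ⁻¹(1) = 3

σ⁻¹ = [3 1 2]


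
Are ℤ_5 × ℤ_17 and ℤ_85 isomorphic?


Comparing ℤ_5 × ℤ_17 and ℤ_85:
gcd(5,17) = 1, so ℤ_5 × ℤ_17 ≅ ℤ_85 (CRT)

Yes, ℤ_5 × ℤ_17 ≅ ℤ_85


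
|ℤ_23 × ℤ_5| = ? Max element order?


|ℤ_23 × ℤ_5| = 23 × 5 = 115
Max element order = lcm(23,5) = 115
Cyclic? Yes (gcd=1)

|ℤ_23×ℤ_5| = 115, max element order = 115


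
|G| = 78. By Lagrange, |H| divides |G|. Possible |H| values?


Lagrange's theorem: |H| divides |G|
|G| = 78
Divisors of 78: 1, 2, 3, 6, 13, 26, 39, 78

Possible subgroup orders: {1, 2, 3, 6, 13, 26, 39, 78}


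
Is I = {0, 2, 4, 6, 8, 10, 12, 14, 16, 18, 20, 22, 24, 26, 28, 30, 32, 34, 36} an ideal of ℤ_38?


Check ideal conditions for I = {0, 2, 4, 6, 8, 10, 12, 14, 16, 18, 20, 22, 24, 26, 28, 30, 32, 34, 36} in ℤ_38:
(1) I is an additive subgroup? Yes
(2) For r ∈ ℤ_38 and a ∈ I: r·a ∈ I? Yes

Yes, I is an ideal of ℤ_38


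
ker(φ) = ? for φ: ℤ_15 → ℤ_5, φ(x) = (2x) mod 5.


Kernel = preimage of identity
ker(φ) = {x ∈ ℤ_15 : 2x ≡ 0 (mod 5)}. Since 5 | 15, φ is well-defined. The kernel is the cyclic subgroup ⟨5⟩ of ℤ_15 (order 3), i.e. {0, 5, 10}

ker(φ) = {0, 5, 10}


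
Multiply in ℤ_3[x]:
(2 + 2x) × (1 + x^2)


Expand and collect like terms; reduce coefficients mod 3:
x^0: 2·1 = 2 ≡ 2 (mod 3)
x^1: 2·0 + 2·1 = 2 ≡ 2 (mod 3)
x^2: 2·1 + 2·0 = 2 ≡ 2 (mod 3)
x^3: 2·1 = 2 ≡ 2 (mod 3)
Result: 2 + 2x + 2x^2 + 2x^3

f · g = 2 + 2x + 2x^2 + 2x^3


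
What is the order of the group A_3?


|A_n| = n!/2 (even permutations)
|A_3| = 3!/2 = 6/2 = 3

|A_3| = 3


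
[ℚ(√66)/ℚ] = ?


√66 has minimal polynomial x² - 66 (irreducible over ℚ since 66 is squarefree)

[ℚ(√66)/ℚ] = 2


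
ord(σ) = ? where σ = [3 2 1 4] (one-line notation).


Cycle decomposition: (1 3)
Cycle lengths: 2
Order = lcm(2) = 2

ord(σ) = 2


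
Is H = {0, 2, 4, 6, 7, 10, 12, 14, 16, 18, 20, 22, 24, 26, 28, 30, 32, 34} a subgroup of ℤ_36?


Subgroup test for H = {0, 2, 4, 6, 7, 10, 12, 14, 16, 18, 20, 22, 24, 26, 28, 30, 32, 34} in (ℤ_36, +):
(1) 0 ∈ H? Yes
(2) Closure: for all a,b ∈ H, (a+b) mod 36 ∈ H? No  [counterexample: 2 + 6 = 8 ∉ H]
(3) Inverses: for all a ∈ H, -a mod 36 ∈ H? No

No, H is not a subgroup of ℤ_36


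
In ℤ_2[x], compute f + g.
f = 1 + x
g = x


Add coefficients mod 2:
x^0: 1 + 0 = 1 (mod 2)
x^1: 1 + 1 = 0 (mod 2)
Result: 1

f + g = 1


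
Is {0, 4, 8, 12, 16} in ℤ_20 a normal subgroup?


H = {0, 4, 8, 12, 16} in ℤ_20
ℤ_20 is abelian; every subgroup of an abelian group is normal

Yes, normal subgroup


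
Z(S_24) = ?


Z(G) = {g ∈ G | gx = xg for all x ∈ G}
S_n is non-abelian for n ≥ 3; Z(S_24) is trivial

Z(S_24) = {e}


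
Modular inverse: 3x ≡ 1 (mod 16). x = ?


Use the extended Euclidean algorithm to write 1 = 3·s + 16·t; then s mod 16 is the inverse.
Euclidean algorithm:
  3 = 0·16 + 3
  16 = 5·3 + 1
  3 = 3·1 + 0
gcd(3,16) = 1
Back-substitution gives: 3·(-5) + 16·(1) = 1
So 3⁻¹ ≡ -5 ≡ 11 (mod 16)
Check: 3 × 11 = 33 ≡ 1 (mod 16) ✓

3⁻¹ ≡ 11 (mod 16)


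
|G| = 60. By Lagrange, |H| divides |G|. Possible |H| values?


Lagrange's theorem: |H| divides |G|
|G| = 60
Divisors of 60: 1, 2, 3, 4, 5, 6, 10, 12, 15, 20, 30, 60

Possible subgroup orders: {1, 2, 3, 4, 5, 6, 10, 12, 15, 20, 30, 60}


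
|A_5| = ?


|A_n| = n!/2 (even permutations)
|A_5| = 5!/2 = 120/2 = 60

|A_5| = 60


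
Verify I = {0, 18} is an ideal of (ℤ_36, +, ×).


Check ideal conditions for I = {0, 18} in ℤ_36:
(1) I is an additive subgroup? Yes
(2) For r ∈ ℤ_36 and a ∈ I: r·a ∈ I? Yes

Yes, I is an ideal of ℤ_36


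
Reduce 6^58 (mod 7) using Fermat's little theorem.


Fermat's little theorem: if p is prime and gcd(a,p)=1, then a^(p-1) ≡ 1 (mod p)
p = 7 is prime, gcd(6,7) = 1
Reduce exponent: 58 mod 6 = 4
So 6^58 ≡ 6^4 (mod 7)
6^4 mod 7 = 1

6^58 ≡ 1 (mod 7)


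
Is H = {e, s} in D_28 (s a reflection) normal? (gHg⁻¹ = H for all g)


H = {e, s} in D_28 (s a reflection)
r·s·r⁻¹ = sr⁻² ≠ s for n ≥ 3, so {e, s} is not closed under conjugation

No, not a normal subgroup


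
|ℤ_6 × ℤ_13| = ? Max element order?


|ℤ_6 × ℤ_13| = 6 × 13 = 78
Max element order = lcm(6,13) = 78
Cyclic? Yes (gcd=1)

|ℤ_6×ℤ_13| = 78, max element order = 78


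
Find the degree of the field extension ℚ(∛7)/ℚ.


∛7 has minimal polynomial x³ - 7 (irreducible over ℚ since 7 is not a perfect cube)

[ℚ(∛7)/ℚ] = 3


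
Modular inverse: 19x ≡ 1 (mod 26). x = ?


Use the extended Euclidean algorithm to write 1 = 19·s + 26·t; then s mod 26 is the inverse.
Euclidean algorithm:
  19 = 0·26 + 19
  26 = 1·19 + 7
  19 = 2·7 + 5
  7 = 1·5 + 2
  5 = 2·2 + 1
  2 = 2·1 + 0
gcd(19,26) = 1
Back-substitution gives: 19·(11) + 26·(-8) = 1
So 19⁻¹ ≡ 11 ≡ 11 (mod 26)
Check: 19 × 11 = 209 ≡ 1 (mod 26) ✓

19⁻¹ ≡ 11 (mod 26)


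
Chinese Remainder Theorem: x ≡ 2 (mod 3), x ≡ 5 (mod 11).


m₁ = 3, m₂ = 11, gcd = 1, so CRT applies. M = m₁·m₂ = 33
Let M₁ = M/m₁ = 11, M₂ = M/m₂ = 3
Find y₁ ≡ M₁⁻¹ (mod m₁): 11⁻¹ ≡ 2 (mod 3)
Find y₂ ≡ M₂⁻¹ (mod m₂): 3⁻¹ ≡ 4 (mod 11)
x = a₁·M₁·y₁ + a₂·M₂·y₂ = 2·11·2 + 5·3·4 = 104
Reduce mod 33: x ≡ 5
Check: 5 mod 3 = 2 ✓, 5 mod 11 = 5 ✓

x ≡ 5 (mod 33)


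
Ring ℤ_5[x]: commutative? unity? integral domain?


ℤ_5 is a field (n prime), so ℤ_5[x] is a commutative integral domain with unity
Commutative: Yes
Integral domain: Yes
Has unity: Yes

ℤ_5[x]: Commutative=Yes, Unity=Yes


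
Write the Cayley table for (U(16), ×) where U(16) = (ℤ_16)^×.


Elements: {1, 3, 5, 7, 9, 11, 13, 15}
Operation: multiplication mod 16
Entry (a, b) = (a × b) mod 16

Cayley table:
   |  1 |  3 |  5 |  7 |  9 | 11 | 13 | 15
 1 |  1 |  3 |  5 |  7 |  9 | 11 | 13 | 15
 3 |  3 |  9 | 15 |  5 | 11 |  1 |  7 | 13
 5 |  5 | 15 |  9 |  3 | 13 |  7 |  1 | 11
 7 |  7 |  5 |  3 |  1 | 15 | 13 | 11 |  9
 9 |  9 | 11 | 13 | 15 |  1 |  3 |  5 |  7
11 | 11 |  1 |  7 | 13 |  3 |  9 | 15 |  5
13 | 13 |  7 |  1 | 11 |  5 | 15 |  9 |  3
15 | 15 | 13 | 11 |  9 |  7 |  5 |  3 |  1


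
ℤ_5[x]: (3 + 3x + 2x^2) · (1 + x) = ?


Expand and collect like terms; reduce coefficients mod 5:
x^0: 3·1 = 3 ≡ 3 (mod 5)
x^1: 3·1 + 3·1 = 6 ≡ 1 (mod 5)
x^2: 3·1 + 2·1 = 5 ≡ 0 (mod 5)
x^3: 2·1 = 2 ≡ 2 (mod 5)
Result: 3 + x + 2x^3

f · g = 3 + x + 2x^3


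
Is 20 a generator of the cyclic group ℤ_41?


g generates ℤ_n iff gcd(g, n) = 1
gcd(20, 41) = 1
Since gcd = 1, 20 is a generator.

Yes, 20 generates ℤ_41


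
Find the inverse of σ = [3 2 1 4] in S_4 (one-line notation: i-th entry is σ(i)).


To find σ⁻¹, swap domain and range:
σ(1) = 3 → σ⁻¹(3) = 1
σ(2) = 2 → σ⁻¹(2) = 2
σ(3) = 1 → σ⁻¹(1) = 3
σ(4) = 4 → σ⁻¹(4) = 4

σ⁻¹ = [3 2 1 4]


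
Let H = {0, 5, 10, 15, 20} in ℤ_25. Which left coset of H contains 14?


14 + H = {14 + h (mod 25) : h ∈ H}
14+0=14, 14+5=19, 14+10=24, 14+15=4, 14+20=9
14 + H = {4, 9, 14, 19, 24} = 4 + H

14 + H = {4, 9, 14, 19, 24}


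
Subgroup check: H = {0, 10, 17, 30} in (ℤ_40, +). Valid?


Subgroup test for H = {0, 10, 17, 30} in (ℤ_40, +):
(1) 0 ∈ H? Yes
(2) Closure: for all a,b ∈ H, (a+b) mod 40 ∈ H? No  [counterexample: 10 + 10 = 20 ∉ H]
(3) Inverses: for all a ∈ H, -a mod 40 ∈ H? No

No, H is not a subgroup of ℤ_40


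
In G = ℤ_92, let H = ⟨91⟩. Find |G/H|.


|⟨91⟩| = n / gcd(91, 92) = 92 / 1 = 92
H is normal (ℤ_92 is abelian).
|G/H| = |G| / |H| = 92 / 92 = 1

|G/H| = 1


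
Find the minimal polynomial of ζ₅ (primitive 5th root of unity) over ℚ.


ζ₅ is a root of Φ₅(x) = x⁴ + x³ + x² + x + 1, irreducible over ℚ

Minimal polynomial: x⁴ + x³ + x² + x + 1


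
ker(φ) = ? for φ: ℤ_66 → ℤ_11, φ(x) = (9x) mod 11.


Kernel = preimage of identity
ker(φ) = {x ∈ ℤ_66 : 9x ≡ 0 (mod 11)}. Since 11 | 66, φ is well-defined. The kernel is the cyclic subgroup ⟨11⟩ of ℤ_66 (order 6), i.e. {0, 11, 22, 33, 44, 55}

ker(φ) = {0, 11, 22, 33, 44, 55}


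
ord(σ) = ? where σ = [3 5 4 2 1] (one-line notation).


Cycle decomposition: (1 3 4 2 5)
Cycle lengths: 5
Order = lcm(5) = 5

ord(σ) = 5


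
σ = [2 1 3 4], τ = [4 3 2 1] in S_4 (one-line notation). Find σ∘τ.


σ∘τ: apply τ first, then σ
1 →τ 4 →σ 4
2 →τ 3 →σ 3
3 →τ 2 →σ 1
4 →τ 1 →σ 2

σ∘τ = [4 3 1 2]


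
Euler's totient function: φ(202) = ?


Factor n: 202 = 2 × 101
φ(n) = n · ∏(1 - 1/p) over distinct primes p | n
φ(202) = 202 · (1 - 1/2) · (1 - 1/101) = 100

φ(202) = 100


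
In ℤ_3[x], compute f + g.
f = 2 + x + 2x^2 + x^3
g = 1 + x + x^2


Add coefficients mod 3:
x^0: 2 + 1 = 0 (mod 3)
x^1: 1 + 1 = 2 (mod 3)
x^2: 2 + 1 = 0 (mod 3)
x^3: 1 + 0 = 1 (mod 3)
Result: 2x + x^3

f + g = 2x + x^3


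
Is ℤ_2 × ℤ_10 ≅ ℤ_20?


Comparing ℤ_2 × ℤ_10 and ℤ_20:
gcd(2,10) = 2 ≠ 1. Max element order in ℤ_2×ℤ_10 is lcm(2,10) = 10 < 20, so it has no element of order 20

No, ℤ_2 × ℤ_10 ≇ ℤ_20


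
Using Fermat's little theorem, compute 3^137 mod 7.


Fermat's little theorem: if p is prime and gcd(a,p)=1, then a^(p-1) ≡ 1 (mod p)
p = 7 is prime, gcd(3,7) = 1
Reduce exponent: 137 mod 6 = 5
So 3^137 ≡ 3^5 (mod 7)
3^5 mod 7 = 5

3^137 ≡ 5 (mod 7)


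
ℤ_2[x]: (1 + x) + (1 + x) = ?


Add coefficients mod 2:
x^0: 1 + 1 = 0 (mod 2)
x^1: 1 + 1 = 0 (mod 2)
Result: 0

f + g = 0


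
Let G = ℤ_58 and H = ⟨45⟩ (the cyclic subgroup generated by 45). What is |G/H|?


|⟨45⟩| = n / gcd(45, 58) = 58 / 1 = 58
H is normal (ℤ_58 is abelian).
|G/H| = |G| / |H| = 58 / 58 = 1

|G/H| = 1


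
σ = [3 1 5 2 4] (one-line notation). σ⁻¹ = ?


To find σ⁻¹, swap domain and range:
σ(1) = 3 → σ⁻¹(3) = 1
σ(2) = 1 → σ⁻¹(1) = 2
σ(3) = 5 → σ⁻¹(5) = 3
σ(4) = 2 → σ⁻¹(2) = 4
σ(5) = 4 → σ⁻¹(4) = 5

σ⁻¹ = [2 4 1 5 3]


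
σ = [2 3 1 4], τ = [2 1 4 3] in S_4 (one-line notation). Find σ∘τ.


σ∘τ: apply τ first, then σ
1 →τ 2 →σ 3
2 →τ 1 →σ 2
3 →τ 4 →σ 4
4 →τ 3 →σ 1

σ∘τ = [3 2 4 1]


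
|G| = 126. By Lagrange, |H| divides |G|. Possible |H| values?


Lagrange's theorem: |H| divides |G|
|G| = 126
Divisors of 126: 1, 2, 3, 6, 7, 9, 14, 18, 21, 42, 63, 126

Possible subgroup orders: {1, 2, 3, 6, 7, 9, 14, 18, 21, 42, 63, 126}


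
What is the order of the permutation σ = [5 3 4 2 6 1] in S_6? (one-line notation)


Cycle decomposition: (1 5 6) (2 3 4)
Cycle lengths: 3, 3
Order = lcm(3, 3) = 3

ord(σ) = 3


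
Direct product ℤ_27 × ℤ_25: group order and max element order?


|ℤ_27 × ℤ_25| = 27 × 25 = 675
Max element order = lcm(27,25) = 675
Cyclic? Yes (gcd=1)

|ℤ_27×ℤ_25| = 675, max element order = 675


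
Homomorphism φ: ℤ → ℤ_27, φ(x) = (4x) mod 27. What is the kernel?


Kernel = preimage of identity
ker(φ) = {x ∈ ℤ : 4x ≡ 0 (mod 27)}. gcd(4,27) = 1, so 4x ≡ 0 (mod 27) ⟺ x ≡ 0 (mod 27/1 = 27). Hence ker(φ) = 27ℤ

ker(φ) = 27ℤ


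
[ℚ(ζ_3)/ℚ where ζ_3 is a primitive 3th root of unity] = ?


[ℚ(ζ_n):ℚ] = deg Φ_n(x) = φ(n). Here φ(3) = 2

[ℚ(ζ_3)/ℚ where ζ_3 is a primitive 3th root of unity] = 2


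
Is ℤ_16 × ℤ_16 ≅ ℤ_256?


Comparing ℤ_16 × ℤ_16 and ℤ_256:
gcd(16,16) = 16 ≠ 1. Max element order in ℤ_16×ℤ_16 is lcm(16,16) = 16 < 256, so it has no element of order 256

No, ℤ_16 × ℤ_16 ≇ ℤ_256


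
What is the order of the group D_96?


|D_n| = 2n (n rotations and n reflections)
|D_96| = 2×96 = 192

|D_96| = 192


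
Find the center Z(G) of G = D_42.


Z(G) = {g ∈ G | gx = xg for all x ∈ G}
For even n, Z(D_n) = {e, r^(n/2)}: the 180° rotation r^21 commutes with every reflection and rotation

Z(D_42) = {e, r^21}


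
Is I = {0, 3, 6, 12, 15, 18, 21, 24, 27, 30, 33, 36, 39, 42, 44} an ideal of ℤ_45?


Check ideal conditions for I = {0, 3, 6, 12, 15, 18, 21, 24, 27, 30, 33, 36, 39, 42, 44} in ℤ_45:
(1) I is an additive subgroup? No
(2) For r ∈ ℤ_45 and a ∈ I: r·a ∈ I? No  [counterexample: r=2, a=27, r·a mod 45 = 9 ∉ I]

No, I is not an ideal of ℤ_45


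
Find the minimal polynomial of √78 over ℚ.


√78 satisfies x² - 78 = 0, irreducible over ℚ since 78 is squarefree

Minimal polynomial: x² - 78


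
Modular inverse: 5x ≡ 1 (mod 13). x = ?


Use the extended Euclidean algorithm to write 1 = 5·s + 13·t; then s mod 13 is the inverse.
Euclidean algorithm:
  5 = 0·13 + 5
  13 = 2·5 + 3
  5 = 1·3 + 2
  3 = 1·2 + 1
  2 = 2·1 + 0
gcd(5,13) = 1
Back-substitution gives: 5·(-5) + 13·(2) = 1
So 5⁻¹ ≡ -5 ≡ 8 (mod 13)
Check: 5 × 8 = 40 ≡ 1 (mod 13) ✓

5⁻¹ ≡ 8 (mod 13)


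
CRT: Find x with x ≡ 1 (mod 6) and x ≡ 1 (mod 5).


m₁ = 6, m₂ = 5, gcd = 1, so CRT applies. M = m₁·m₂ = 30
Let M₁ = M/m₁ = 5, M₂ = M/m₂ = 6
Find y₁ ≡ M₁⁻¹ (mod m₁): 5⁻¹ ≡ 5 (mod 6)
Find y₂ ≡ M₂⁻¹ (mod m₂): 6⁻¹ ≡ 1 (mod 5)
x = a₁·M₁·y₁ + a₂·M₂·y₂ = 1·5·5 + 1·6·1 = 31
Reduce mod 30: x ≡ 1
Check: 1 mod 6 = 1 ✓, 1 mod 5 = 1 ✓

x ≡ 1 (mod 30)


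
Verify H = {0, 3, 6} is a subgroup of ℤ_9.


Subgroup test for H = {0, 3, 6} in (ℤ_9, +):
(1) 0 ∈ H? Yes
(2) Closure: for all a,b ∈ H, (a+b) mod 9 ∈ H? Yes
(3) Inverses: for all a ∈ H, -a mod 9 ∈ H? Yes

Yes, H is a subgroup of ℤ_9


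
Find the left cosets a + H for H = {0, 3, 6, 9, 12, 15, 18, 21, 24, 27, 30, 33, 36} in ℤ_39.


H = {0, 3, 6, 9, 12, 15, 18, 21, 24, 27, 30, 33, 36}, |H| = 13
Number of cosets = |G|/|H| = 39/13 = 3
0 + H = {0, 3, 6, 9, 12, 15, 18, 21, 24, 27, 30, 33, 36}
1 + H = {1, 4, 7, 10, 13, 16, 19, 22, 25, 28, 31, 34, 37}
2 + H = {2, 5, 8, 11, 14, 17, 20, 23, 26, 29, 32, 35, 38}

Cosets: 0+H={0,3,6,9,12,15,18,21,24,27,30,33,36}; 1+H={1,4,7,10,13,16,19,22,25,28,31,34,37}; 2+H={2,5,8,11,14,17,20,23,26,29,32,35,38}


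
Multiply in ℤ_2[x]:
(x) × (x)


Expand and collect like terms; reduce coefficients mod 2:
x^0: 0·0 = 0 ≡ 0 (mod 2)
x^1: 0·1 + 1·0 = 0 ≡ 0 (mod 2)
x^2: 1·1 = 1 ≡ 1 (mod 2)
Result: x^2

f · g = x^2
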